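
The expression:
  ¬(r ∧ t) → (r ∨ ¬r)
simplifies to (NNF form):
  True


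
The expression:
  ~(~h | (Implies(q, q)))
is never true.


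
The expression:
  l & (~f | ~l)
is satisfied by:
  {l: True, f: False}


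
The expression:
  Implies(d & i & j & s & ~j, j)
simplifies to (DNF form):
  True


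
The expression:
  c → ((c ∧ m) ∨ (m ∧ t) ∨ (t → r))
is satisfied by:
  {r: True, m: True, c: False, t: False}
  {r: True, c: False, t: False, m: False}
  {m: True, c: False, t: False, r: False}
  {m: False, c: False, t: False, r: False}
  {r: True, t: True, m: True, c: False}
  {r: True, t: True, m: False, c: False}
  {t: True, m: True, r: False, c: False}
  {t: True, r: False, c: False, m: False}
  {m: True, r: True, c: True, t: False}
  {r: True, c: True, m: False, t: False}
  {m: True, c: True, r: False, t: False}
  {c: True, r: False, t: False, m: False}
  {r: True, t: True, c: True, m: True}
  {r: True, t: True, c: True, m: False}
  {t: True, c: True, m: True, r: False}


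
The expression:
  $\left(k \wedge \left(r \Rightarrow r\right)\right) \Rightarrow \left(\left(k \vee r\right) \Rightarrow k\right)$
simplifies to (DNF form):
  $\text{True}$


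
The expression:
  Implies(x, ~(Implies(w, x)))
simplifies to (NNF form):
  ~x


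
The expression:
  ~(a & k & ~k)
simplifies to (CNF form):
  True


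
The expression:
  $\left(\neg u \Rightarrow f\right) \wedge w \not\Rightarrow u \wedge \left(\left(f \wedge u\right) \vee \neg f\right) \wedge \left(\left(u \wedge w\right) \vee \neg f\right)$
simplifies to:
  $\text{False}$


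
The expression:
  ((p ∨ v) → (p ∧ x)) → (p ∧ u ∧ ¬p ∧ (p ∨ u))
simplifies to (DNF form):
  (p ∧ ¬x) ∨ (v ∧ ¬p)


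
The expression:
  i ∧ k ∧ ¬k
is never true.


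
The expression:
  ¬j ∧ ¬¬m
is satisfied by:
  {m: True, j: False}


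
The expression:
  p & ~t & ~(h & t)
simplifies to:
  p & ~t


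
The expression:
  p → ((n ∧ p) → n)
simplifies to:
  True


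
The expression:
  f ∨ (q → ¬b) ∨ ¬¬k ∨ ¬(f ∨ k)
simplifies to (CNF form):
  True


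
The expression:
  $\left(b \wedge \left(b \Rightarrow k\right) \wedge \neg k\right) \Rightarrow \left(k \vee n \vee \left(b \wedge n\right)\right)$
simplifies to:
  $\text{True}$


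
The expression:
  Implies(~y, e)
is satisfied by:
  {y: True, e: True}
  {y: True, e: False}
  {e: True, y: False}


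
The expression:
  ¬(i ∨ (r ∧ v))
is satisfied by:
  {i: False, v: False, r: False}
  {r: True, i: False, v: False}
  {v: True, i: False, r: False}


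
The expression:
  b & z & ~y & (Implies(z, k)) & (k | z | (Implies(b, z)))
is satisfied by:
  {z: True, b: True, k: True, y: False}


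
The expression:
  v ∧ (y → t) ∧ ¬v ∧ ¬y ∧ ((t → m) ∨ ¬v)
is never true.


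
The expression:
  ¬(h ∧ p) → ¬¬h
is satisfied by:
  {h: True}


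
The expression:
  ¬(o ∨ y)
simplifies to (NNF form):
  ¬o ∧ ¬y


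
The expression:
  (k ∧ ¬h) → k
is always true.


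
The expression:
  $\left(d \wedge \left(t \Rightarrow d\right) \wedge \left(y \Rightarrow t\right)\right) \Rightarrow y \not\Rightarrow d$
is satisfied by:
  {y: True, d: False, t: False}
  {y: False, d: False, t: False}
  {t: True, y: True, d: False}
  {t: True, y: False, d: False}
  {d: True, y: True, t: False}


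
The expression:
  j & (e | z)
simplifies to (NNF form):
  j & (e | z)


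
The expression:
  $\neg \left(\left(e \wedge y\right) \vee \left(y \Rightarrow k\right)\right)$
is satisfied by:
  {y: True, e: False, k: False}


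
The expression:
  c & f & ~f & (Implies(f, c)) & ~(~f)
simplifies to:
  False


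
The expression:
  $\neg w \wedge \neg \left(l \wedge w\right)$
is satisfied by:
  {w: False}


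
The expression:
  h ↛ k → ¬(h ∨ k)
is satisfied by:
  {k: True, h: False}
  {h: False, k: False}
  {h: True, k: True}


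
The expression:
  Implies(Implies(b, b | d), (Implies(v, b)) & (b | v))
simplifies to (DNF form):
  b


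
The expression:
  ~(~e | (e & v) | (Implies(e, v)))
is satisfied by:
  {e: True, v: False}


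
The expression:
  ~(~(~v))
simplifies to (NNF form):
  ~v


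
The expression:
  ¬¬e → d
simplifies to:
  d ∨ ¬e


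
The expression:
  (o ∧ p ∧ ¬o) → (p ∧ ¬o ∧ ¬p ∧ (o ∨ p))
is always true.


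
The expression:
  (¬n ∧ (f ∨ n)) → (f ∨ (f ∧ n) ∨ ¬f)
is always true.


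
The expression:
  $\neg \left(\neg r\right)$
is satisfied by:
  {r: True}


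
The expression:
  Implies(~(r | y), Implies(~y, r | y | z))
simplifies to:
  r | y | z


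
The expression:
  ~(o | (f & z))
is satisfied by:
  {z: False, o: False, f: False}
  {f: True, z: False, o: False}
  {z: True, f: False, o: False}


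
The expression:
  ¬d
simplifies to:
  ¬d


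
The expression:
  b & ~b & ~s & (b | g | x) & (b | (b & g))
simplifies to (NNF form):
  False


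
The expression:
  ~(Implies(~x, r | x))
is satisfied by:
  {x: False, r: False}


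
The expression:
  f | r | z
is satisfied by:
  {r: True, z: True, f: True}
  {r: True, z: True, f: False}
  {r: True, f: True, z: False}
  {r: True, f: False, z: False}
  {z: True, f: True, r: False}
  {z: True, f: False, r: False}
  {f: True, z: False, r: False}


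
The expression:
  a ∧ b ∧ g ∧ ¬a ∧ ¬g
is never true.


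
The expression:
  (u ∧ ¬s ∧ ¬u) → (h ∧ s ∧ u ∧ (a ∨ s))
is always true.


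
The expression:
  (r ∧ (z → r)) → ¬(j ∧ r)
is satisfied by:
  {r: False, j: False}
  {j: True, r: False}
  {r: True, j: False}


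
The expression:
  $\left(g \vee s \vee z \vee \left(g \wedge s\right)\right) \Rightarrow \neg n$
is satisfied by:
  {s: False, g: False, n: False, z: False}
  {z: True, s: False, g: False, n: False}
  {g: True, z: False, s: False, n: False}
  {z: True, g: True, s: False, n: False}
  {s: True, z: False, g: False, n: False}
  {z: True, s: True, g: False, n: False}
  {g: True, s: True, z: False, n: False}
  {z: True, g: True, s: True, n: False}
  {n: True, z: False, s: False, g: False}


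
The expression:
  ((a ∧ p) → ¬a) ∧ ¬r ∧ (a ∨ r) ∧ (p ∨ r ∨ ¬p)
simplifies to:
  a ∧ ¬p ∧ ¬r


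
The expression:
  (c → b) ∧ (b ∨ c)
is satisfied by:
  {b: True}


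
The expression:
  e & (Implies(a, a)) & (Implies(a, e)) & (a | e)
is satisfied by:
  {e: True}


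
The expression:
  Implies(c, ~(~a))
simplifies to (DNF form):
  a | ~c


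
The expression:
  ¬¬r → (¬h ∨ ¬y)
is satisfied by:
  {h: False, y: False, r: False}
  {r: True, h: False, y: False}
  {y: True, h: False, r: False}
  {r: True, y: True, h: False}
  {h: True, r: False, y: False}
  {r: True, h: True, y: False}
  {y: True, h: True, r: False}


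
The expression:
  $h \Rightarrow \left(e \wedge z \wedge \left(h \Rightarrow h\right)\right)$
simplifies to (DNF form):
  $\left(e \wedge z\right) \vee \neg h$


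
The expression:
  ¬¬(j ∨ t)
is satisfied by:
  {t: True, j: True}
  {t: True, j: False}
  {j: True, t: False}


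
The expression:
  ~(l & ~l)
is always true.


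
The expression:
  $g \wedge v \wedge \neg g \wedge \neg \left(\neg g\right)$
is never true.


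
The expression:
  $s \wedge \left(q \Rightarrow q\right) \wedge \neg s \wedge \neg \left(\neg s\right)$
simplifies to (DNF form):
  $\text{False}$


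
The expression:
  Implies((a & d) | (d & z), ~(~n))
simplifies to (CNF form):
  (n | ~a | ~d) & (n | ~d | ~z)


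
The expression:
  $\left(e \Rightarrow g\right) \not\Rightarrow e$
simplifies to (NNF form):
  $\neg e$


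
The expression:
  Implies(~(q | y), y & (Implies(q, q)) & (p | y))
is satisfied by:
  {y: True, q: True}
  {y: True, q: False}
  {q: True, y: False}


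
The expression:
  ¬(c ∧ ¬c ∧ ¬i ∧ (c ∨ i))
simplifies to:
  True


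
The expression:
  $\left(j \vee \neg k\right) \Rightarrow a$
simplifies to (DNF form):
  $a \vee \left(k \wedge \neg j\right)$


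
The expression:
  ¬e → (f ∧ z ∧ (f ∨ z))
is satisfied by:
  {e: True, f: True, z: True}
  {e: True, f: True, z: False}
  {e: True, z: True, f: False}
  {e: True, z: False, f: False}
  {f: True, z: True, e: False}


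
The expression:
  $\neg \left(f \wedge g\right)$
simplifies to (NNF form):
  $\neg f \vee \neg g$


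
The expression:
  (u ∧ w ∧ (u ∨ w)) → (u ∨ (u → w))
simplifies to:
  True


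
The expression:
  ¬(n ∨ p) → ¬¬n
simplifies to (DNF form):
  n ∨ p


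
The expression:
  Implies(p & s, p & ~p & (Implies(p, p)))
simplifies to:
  ~p | ~s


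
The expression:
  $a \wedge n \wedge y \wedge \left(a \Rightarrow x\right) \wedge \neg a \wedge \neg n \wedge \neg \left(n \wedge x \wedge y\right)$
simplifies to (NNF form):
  $\text{False}$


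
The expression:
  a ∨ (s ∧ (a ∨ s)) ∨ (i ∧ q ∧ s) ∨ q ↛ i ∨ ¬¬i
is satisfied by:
  {i: True, a: True, q: True, s: True}
  {i: True, a: True, q: True, s: False}
  {i: True, a: True, s: True, q: False}
  {i: True, a: True, s: False, q: False}
  {i: True, q: True, s: True, a: False}
  {i: True, q: True, s: False, a: False}
  {i: True, q: False, s: True, a: False}
  {i: True, q: False, s: False, a: False}
  {a: True, q: True, s: True, i: False}
  {a: True, q: True, s: False, i: False}
  {a: True, s: True, q: False, i: False}
  {a: True, s: False, q: False, i: False}
  {q: True, s: True, a: False, i: False}
  {q: True, a: False, s: False, i: False}
  {s: True, a: False, q: False, i: False}


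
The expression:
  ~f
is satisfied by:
  {f: False}


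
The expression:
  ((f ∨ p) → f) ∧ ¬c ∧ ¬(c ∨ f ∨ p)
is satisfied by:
  {p: False, f: False, c: False}


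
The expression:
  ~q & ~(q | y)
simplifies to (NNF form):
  ~q & ~y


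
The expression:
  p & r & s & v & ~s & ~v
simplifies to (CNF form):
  False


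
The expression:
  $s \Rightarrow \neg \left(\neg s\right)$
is always true.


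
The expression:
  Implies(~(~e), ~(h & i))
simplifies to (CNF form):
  ~e | ~h | ~i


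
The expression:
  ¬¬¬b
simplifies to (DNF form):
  ¬b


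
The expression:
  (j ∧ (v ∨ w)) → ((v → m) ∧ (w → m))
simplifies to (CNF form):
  (m ∨ ¬j ∨ ¬v) ∧ (m ∨ ¬j ∨ ¬w)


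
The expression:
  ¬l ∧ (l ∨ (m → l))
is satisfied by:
  {l: False, m: False}


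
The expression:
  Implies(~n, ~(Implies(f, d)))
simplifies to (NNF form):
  n | (f & ~d)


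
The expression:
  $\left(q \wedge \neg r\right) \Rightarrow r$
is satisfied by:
  {r: True, q: False}
  {q: False, r: False}
  {q: True, r: True}


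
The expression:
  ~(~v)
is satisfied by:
  {v: True}


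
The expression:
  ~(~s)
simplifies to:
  s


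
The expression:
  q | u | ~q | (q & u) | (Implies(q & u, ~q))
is always true.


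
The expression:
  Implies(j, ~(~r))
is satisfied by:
  {r: True, j: False}
  {j: False, r: False}
  {j: True, r: True}


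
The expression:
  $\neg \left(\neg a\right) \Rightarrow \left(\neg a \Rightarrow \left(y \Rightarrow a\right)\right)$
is always true.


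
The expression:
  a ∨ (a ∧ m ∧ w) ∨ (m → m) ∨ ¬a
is always true.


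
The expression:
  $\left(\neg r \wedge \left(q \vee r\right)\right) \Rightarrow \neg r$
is always true.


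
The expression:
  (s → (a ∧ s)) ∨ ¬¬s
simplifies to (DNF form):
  True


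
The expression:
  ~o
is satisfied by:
  {o: False}


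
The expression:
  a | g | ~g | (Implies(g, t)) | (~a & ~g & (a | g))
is always true.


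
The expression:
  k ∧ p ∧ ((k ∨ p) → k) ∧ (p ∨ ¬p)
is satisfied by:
  {p: True, k: True}


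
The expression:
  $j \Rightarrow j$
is always true.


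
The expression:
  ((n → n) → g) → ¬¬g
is always true.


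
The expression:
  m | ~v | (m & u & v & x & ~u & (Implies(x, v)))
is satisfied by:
  {m: True, v: False}
  {v: False, m: False}
  {v: True, m: True}


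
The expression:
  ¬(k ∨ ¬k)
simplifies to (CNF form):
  False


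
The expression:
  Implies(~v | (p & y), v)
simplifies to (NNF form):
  v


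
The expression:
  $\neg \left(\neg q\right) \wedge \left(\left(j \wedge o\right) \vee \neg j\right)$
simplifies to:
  $q \wedge \left(o \vee \neg j\right)$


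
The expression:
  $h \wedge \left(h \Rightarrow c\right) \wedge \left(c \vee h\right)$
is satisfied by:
  {h: True, c: True}


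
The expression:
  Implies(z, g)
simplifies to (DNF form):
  g | ~z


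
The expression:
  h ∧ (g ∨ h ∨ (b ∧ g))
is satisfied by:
  {h: True}


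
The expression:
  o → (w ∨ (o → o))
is always true.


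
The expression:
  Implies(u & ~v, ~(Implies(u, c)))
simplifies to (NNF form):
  v | ~c | ~u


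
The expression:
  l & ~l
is never true.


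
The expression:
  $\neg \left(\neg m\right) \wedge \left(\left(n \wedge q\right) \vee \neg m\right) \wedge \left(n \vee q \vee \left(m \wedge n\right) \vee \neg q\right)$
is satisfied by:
  {m: True, q: True, n: True}


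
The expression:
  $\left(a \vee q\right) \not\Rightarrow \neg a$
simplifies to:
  $a$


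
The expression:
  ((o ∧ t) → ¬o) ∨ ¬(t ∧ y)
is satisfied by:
  {o: False, t: False, y: False}
  {y: True, o: False, t: False}
  {t: True, o: False, y: False}
  {y: True, t: True, o: False}
  {o: True, y: False, t: False}
  {y: True, o: True, t: False}
  {t: True, o: True, y: False}


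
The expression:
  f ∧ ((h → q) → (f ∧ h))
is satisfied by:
  {h: True, f: True}


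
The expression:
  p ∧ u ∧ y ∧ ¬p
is never true.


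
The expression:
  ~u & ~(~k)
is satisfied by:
  {k: True, u: False}


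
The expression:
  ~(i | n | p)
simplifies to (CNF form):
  ~i & ~n & ~p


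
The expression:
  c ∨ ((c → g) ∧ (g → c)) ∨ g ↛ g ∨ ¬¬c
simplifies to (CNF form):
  c ∨ ¬g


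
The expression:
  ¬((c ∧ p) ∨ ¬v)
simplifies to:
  v ∧ (¬c ∨ ¬p)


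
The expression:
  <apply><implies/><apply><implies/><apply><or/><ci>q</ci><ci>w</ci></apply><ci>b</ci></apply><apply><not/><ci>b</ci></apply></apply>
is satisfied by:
  {b: False}


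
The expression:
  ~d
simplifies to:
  ~d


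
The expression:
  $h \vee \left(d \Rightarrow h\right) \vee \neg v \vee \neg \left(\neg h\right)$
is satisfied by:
  {h: True, v: False, d: False}
  {v: False, d: False, h: False}
  {h: True, d: True, v: False}
  {d: True, v: False, h: False}
  {h: True, v: True, d: False}
  {v: True, h: False, d: False}
  {h: True, d: True, v: True}


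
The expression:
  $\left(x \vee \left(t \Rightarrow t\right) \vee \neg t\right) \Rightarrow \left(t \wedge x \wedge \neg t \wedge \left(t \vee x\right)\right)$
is never true.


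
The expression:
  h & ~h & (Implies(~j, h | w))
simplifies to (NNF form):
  False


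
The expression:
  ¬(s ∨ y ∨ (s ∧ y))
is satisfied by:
  {y: False, s: False}


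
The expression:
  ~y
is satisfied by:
  {y: False}


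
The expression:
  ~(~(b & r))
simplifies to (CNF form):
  b & r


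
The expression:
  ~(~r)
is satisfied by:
  {r: True}


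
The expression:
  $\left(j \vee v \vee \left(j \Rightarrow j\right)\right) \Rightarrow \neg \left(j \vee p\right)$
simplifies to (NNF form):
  $\neg j \wedge \neg p$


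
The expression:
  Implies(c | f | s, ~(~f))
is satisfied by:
  {f: True, s: False, c: False}
  {c: True, f: True, s: False}
  {f: True, s: True, c: False}
  {c: True, f: True, s: True}
  {c: False, s: False, f: False}


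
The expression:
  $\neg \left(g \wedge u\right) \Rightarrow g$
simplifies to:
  $g$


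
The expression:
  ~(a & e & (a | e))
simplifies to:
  ~a | ~e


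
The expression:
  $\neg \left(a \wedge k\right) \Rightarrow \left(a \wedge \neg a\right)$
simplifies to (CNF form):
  $a \wedge k$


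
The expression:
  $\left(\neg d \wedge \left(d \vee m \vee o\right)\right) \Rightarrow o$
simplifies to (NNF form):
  $d \vee o \vee \neg m$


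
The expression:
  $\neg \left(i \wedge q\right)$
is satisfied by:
  {q: False, i: False}
  {i: True, q: False}
  {q: True, i: False}


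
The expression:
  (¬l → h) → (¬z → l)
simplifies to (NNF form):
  l ∨ z ∨ ¬h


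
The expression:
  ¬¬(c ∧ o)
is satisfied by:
  {c: True, o: True}


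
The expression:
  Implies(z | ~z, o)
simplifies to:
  o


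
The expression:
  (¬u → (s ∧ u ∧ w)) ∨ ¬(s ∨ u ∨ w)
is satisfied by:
  {u: True, w: False, s: False}
  {u: True, s: True, w: False}
  {u: True, w: True, s: False}
  {u: True, s: True, w: True}
  {s: False, w: False, u: False}


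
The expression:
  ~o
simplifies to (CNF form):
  ~o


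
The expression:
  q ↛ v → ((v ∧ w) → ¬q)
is always true.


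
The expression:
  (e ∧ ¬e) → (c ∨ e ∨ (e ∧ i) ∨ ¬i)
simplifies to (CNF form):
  True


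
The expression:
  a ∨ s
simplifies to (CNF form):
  a ∨ s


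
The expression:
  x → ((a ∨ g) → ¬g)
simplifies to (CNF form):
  ¬g ∨ ¬x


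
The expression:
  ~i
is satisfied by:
  {i: False}


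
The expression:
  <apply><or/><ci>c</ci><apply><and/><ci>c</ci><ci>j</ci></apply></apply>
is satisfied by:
  {c: True}


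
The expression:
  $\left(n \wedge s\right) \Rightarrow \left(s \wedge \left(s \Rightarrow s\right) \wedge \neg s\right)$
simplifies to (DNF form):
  $\neg n \vee \neg s$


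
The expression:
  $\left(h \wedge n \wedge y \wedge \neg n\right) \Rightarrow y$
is always true.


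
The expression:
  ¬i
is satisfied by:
  {i: False}


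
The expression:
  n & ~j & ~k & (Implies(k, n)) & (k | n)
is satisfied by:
  {n: True, j: False, k: False}


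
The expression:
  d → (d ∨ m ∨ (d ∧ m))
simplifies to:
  True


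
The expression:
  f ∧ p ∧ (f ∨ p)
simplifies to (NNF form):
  f ∧ p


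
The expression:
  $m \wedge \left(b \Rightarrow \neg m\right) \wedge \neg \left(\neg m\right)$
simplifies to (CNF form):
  $m \wedge \neg b$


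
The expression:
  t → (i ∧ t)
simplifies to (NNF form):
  i ∨ ¬t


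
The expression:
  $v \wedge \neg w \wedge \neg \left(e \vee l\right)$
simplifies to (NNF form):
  $v \wedge \neg e \wedge \neg l \wedge \neg w$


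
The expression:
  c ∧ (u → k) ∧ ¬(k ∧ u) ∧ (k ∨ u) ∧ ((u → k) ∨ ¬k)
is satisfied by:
  {k: True, c: True, u: False}


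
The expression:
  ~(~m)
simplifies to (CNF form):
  m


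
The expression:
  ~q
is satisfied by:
  {q: False}


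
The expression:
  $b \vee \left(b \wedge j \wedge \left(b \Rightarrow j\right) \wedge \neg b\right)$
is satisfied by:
  {b: True}


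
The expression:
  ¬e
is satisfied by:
  {e: False}


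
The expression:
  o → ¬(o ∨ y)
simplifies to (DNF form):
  ¬o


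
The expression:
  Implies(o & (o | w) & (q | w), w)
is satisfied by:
  {w: True, o: False, q: False}
  {o: False, q: False, w: False}
  {q: True, w: True, o: False}
  {q: True, o: False, w: False}
  {w: True, o: True, q: False}
  {o: True, w: False, q: False}
  {q: True, o: True, w: True}


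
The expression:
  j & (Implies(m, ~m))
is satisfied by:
  {j: True, m: False}


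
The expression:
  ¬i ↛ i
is always true.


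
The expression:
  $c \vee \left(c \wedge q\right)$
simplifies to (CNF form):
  $c$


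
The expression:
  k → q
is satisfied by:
  {q: True, k: False}
  {k: False, q: False}
  {k: True, q: True}


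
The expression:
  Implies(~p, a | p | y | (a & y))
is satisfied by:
  {a: True, y: True, p: True}
  {a: True, y: True, p: False}
  {a: True, p: True, y: False}
  {a: True, p: False, y: False}
  {y: True, p: True, a: False}
  {y: True, p: False, a: False}
  {p: True, y: False, a: False}


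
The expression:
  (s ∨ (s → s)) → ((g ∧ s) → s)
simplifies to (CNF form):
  True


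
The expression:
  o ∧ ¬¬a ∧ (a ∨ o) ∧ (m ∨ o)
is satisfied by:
  {a: True, o: True}


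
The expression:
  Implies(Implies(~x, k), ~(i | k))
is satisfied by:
  {x: False, k: False, i: False}
  {i: True, x: False, k: False}
  {x: True, i: False, k: False}


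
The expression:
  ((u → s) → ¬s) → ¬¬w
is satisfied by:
  {s: True, w: True}
  {s: True, w: False}
  {w: True, s: False}


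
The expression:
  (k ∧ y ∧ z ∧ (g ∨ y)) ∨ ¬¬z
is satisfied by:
  {z: True}


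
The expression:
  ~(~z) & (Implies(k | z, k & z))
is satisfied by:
  {z: True, k: True}


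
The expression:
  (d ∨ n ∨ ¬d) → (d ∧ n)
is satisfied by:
  {d: True, n: True}


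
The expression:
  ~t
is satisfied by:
  {t: False}


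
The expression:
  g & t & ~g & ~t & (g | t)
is never true.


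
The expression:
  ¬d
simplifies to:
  ¬d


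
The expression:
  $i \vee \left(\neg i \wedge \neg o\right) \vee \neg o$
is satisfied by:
  {i: True, o: False}
  {o: False, i: False}
  {o: True, i: True}


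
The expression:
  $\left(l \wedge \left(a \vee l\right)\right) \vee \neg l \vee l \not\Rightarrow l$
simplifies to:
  $\text{True}$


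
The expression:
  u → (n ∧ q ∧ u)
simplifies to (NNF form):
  (n ∧ q) ∨ ¬u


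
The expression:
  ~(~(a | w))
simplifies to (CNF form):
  a | w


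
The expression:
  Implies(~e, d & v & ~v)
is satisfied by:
  {e: True}


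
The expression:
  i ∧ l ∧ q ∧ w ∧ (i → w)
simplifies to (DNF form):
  i ∧ l ∧ q ∧ w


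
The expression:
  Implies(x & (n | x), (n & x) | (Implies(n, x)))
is always true.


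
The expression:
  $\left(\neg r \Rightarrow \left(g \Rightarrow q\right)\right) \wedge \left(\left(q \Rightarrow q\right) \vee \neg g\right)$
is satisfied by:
  {r: True, q: True, g: False}
  {r: True, g: False, q: False}
  {q: True, g: False, r: False}
  {q: False, g: False, r: False}
  {r: True, q: True, g: True}
  {r: True, g: True, q: False}
  {q: True, g: True, r: False}


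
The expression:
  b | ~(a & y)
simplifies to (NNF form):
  b | ~a | ~y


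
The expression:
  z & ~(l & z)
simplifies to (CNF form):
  z & ~l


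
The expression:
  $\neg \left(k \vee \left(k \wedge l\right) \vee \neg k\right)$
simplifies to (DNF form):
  $\text{False}$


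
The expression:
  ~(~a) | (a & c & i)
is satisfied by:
  {a: True}


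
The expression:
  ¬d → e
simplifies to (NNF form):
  d ∨ e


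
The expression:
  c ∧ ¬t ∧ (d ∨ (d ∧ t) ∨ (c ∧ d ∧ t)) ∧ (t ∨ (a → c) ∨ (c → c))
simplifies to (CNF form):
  c ∧ d ∧ ¬t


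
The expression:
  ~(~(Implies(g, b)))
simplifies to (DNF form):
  b | ~g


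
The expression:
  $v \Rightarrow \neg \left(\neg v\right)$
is always true.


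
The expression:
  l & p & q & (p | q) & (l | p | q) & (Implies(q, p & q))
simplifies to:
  l & p & q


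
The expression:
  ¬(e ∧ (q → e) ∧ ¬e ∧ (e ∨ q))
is always true.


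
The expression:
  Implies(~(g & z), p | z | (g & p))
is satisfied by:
  {z: True, p: True}
  {z: True, p: False}
  {p: True, z: False}


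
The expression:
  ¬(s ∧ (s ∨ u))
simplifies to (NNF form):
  ¬s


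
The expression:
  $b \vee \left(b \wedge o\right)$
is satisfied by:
  {b: True}


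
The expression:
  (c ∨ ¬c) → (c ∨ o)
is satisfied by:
  {o: True, c: True}
  {o: True, c: False}
  {c: True, o: False}


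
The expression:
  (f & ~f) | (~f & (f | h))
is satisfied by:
  {h: True, f: False}


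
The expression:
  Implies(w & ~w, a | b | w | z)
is always true.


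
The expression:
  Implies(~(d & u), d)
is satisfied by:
  {d: True}


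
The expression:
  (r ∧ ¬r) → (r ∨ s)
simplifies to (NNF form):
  True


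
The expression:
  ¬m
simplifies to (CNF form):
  ¬m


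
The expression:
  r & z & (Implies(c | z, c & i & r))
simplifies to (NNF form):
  c & i & r & z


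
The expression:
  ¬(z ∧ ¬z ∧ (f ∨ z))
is always true.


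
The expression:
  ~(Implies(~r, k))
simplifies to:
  ~k & ~r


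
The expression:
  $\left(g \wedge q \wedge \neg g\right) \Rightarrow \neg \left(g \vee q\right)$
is always true.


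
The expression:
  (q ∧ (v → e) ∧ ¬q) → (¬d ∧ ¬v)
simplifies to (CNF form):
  True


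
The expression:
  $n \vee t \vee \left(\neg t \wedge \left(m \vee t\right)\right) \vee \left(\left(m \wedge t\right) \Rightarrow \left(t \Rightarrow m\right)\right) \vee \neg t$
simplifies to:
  $\text{True}$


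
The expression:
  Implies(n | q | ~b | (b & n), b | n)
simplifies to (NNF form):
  b | n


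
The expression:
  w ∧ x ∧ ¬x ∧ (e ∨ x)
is never true.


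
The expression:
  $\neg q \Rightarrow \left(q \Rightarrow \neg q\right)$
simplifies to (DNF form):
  $\text{True}$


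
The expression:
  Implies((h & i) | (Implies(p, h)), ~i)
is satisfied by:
  {p: True, h: False, i: False}
  {h: False, i: False, p: False}
  {p: True, h: True, i: False}
  {h: True, p: False, i: False}
  {i: True, p: True, h: False}


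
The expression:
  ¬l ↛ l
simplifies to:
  True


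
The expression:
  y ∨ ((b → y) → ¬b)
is always true.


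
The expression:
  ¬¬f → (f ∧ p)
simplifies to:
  p ∨ ¬f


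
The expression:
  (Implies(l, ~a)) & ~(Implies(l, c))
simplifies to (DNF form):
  l & ~a & ~c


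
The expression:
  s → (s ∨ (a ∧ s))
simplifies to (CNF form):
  True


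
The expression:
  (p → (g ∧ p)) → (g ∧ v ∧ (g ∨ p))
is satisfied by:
  {p: True, v: True, g: False}
  {p: True, v: False, g: False}
  {g: True, p: True, v: True}
  {g: True, v: True, p: False}


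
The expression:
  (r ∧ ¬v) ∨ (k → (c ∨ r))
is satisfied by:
  {r: True, c: True, k: False}
  {r: True, k: False, c: False}
  {c: True, k: False, r: False}
  {c: False, k: False, r: False}
  {r: True, c: True, k: True}
  {r: True, k: True, c: False}
  {c: True, k: True, r: False}


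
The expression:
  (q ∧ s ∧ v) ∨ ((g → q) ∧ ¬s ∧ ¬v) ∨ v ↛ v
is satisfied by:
  {q: True, v: False, s: False, g: False}
  {q: True, g: True, v: False, s: False}
  {g: False, v: False, s: False, q: False}
  {q: True, s: True, v: True, g: False}
  {q: True, s: True, v: True, g: True}


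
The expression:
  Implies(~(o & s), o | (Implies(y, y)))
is always true.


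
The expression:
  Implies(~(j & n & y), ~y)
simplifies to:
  ~y | (j & n)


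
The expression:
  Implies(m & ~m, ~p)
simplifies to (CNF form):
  True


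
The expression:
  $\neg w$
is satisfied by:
  {w: False}


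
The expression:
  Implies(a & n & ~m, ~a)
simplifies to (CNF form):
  m | ~a | ~n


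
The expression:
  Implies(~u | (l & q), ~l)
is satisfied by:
  {u: True, l: False, q: False}
  {u: False, l: False, q: False}
  {q: True, u: True, l: False}
  {q: True, u: False, l: False}
  {l: True, u: True, q: False}


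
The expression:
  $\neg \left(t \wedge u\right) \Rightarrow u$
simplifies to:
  $u$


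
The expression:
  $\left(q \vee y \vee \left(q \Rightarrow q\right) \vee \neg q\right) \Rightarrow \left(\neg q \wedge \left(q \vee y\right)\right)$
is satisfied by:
  {y: True, q: False}


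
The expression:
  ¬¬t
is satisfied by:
  {t: True}


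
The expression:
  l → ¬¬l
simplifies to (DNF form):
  True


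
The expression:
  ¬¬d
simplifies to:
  d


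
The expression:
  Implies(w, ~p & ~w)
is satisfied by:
  {w: False}


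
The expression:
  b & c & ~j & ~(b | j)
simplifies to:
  False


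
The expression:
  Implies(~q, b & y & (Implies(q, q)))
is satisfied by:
  {b: True, q: True, y: True}
  {b: True, q: True, y: False}
  {q: True, y: True, b: False}
  {q: True, y: False, b: False}
  {b: True, y: True, q: False}


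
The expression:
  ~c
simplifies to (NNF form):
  ~c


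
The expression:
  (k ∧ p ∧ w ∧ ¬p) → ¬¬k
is always true.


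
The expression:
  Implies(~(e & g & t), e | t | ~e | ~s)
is always true.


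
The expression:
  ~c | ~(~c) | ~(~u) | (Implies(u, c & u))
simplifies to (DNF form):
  True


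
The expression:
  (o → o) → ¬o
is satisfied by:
  {o: False}


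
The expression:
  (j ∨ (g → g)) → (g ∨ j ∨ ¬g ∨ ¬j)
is always true.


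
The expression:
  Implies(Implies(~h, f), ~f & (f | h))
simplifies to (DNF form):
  ~f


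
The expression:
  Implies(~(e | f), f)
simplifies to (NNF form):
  e | f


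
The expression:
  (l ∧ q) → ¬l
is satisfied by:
  {l: False, q: False}
  {q: True, l: False}
  {l: True, q: False}


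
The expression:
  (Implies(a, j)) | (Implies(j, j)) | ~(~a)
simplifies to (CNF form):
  True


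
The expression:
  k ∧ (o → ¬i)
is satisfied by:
  {k: True, o: False, i: False}
  {i: True, k: True, o: False}
  {o: True, k: True, i: False}


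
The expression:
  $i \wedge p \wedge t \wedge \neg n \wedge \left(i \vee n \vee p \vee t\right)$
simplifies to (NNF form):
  $i \wedge p \wedge t \wedge \neg n$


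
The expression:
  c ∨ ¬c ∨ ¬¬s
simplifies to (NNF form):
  True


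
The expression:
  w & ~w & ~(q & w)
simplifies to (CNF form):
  False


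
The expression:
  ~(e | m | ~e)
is never true.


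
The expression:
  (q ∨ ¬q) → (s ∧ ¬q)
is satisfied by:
  {s: True, q: False}


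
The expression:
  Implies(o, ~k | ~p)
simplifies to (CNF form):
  ~k | ~o | ~p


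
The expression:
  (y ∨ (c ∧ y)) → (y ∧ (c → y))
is always true.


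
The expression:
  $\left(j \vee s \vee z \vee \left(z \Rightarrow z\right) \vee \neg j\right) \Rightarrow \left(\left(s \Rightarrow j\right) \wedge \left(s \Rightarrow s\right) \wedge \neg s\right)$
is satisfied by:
  {s: False}


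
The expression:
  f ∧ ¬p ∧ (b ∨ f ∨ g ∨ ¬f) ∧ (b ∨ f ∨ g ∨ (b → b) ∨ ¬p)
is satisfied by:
  {f: True, p: False}


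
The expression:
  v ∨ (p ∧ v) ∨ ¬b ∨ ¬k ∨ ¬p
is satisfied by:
  {v: True, p: False, k: False, b: False}
  {v: False, p: False, k: False, b: False}
  {b: True, v: True, p: False, k: False}
  {b: True, v: False, p: False, k: False}
  {v: True, k: True, b: False, p: False}
  {k: True, b: False, p: False, v: False}
  {b: True, k: True, v: True, p: False}
  {b: True, k: True, v: False, p: False}
  {v: True, p: True, b: False, k: False}
  {p: True, b: False, k: False, v: False}
  {v: True, b: True, p: True, k: False}
  {b: True, p: True, v: False, k: False}
  {v: True, k: True, p: True, b: False}
  {k: True, p: True, b: False, v: False}
  {b: True, k: True, p: True, v: True}


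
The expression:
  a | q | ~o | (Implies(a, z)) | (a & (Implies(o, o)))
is always true.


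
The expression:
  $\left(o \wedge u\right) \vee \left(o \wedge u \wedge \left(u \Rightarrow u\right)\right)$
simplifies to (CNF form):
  $o \wedge u$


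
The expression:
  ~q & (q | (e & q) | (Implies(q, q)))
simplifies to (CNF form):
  ~q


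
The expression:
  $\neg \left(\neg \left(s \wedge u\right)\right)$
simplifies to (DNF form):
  $s \wedge u$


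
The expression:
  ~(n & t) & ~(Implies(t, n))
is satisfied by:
  {t: True, n: False}


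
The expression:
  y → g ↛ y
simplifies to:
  ¬y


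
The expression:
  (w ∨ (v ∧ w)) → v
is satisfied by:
  {v: True, w: False}
  {w: False, v: False}
  {w: True, v: True}


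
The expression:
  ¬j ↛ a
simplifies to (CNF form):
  a ∨ ¬j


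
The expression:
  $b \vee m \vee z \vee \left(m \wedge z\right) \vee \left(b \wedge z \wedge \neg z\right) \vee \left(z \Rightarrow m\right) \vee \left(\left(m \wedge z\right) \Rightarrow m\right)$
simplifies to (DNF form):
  $\text{True}$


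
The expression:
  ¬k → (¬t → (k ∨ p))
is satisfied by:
  {k: True, t: True, p: True}
  {k: True, t: True, p: False}
  {k: True, p: True, t: False}
  {k: True, p: False, t: False}
  {t: True, p: True, k: False}
  {t: True, p: False, k: False}
  {p: True, t: False, k: False}


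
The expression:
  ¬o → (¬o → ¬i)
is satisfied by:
  {o: True, i: False}
  {i: False, o: False}
  {i: True, o: True}


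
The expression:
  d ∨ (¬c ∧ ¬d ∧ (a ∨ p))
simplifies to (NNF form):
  d ∨ (a ∧ ¬c) ∨ (p ∧ ¬c)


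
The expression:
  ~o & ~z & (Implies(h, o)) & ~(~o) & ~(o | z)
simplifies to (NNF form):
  False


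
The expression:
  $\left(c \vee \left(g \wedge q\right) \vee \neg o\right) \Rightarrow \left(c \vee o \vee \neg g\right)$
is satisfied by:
  {o: True, c: True, g: False}
  {o: True, g: False, c: False}
  {c: True, g: False, o: False}
  {c: False, g: False, o: False}
  {o: True, c: True, g: True}
  {o: True, g: True, c: False}
  {c: True, g: True, o: False}


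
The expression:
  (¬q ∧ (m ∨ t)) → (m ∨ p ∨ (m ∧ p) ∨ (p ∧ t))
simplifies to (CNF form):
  m ∨ p ∨ q ∨ ¬t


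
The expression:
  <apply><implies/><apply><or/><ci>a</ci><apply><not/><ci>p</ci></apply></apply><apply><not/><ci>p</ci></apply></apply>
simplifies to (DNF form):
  <apply><or/><apply><not/><ci>a</ci></apply><apply><not/><ci>p</ci></apply></apply>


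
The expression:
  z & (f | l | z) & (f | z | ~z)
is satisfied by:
  {z: True}


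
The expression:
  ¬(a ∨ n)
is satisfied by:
  {n: False, a: False}


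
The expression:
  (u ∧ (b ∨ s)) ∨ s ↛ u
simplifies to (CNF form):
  (b ∨ s) ∧ (s ∨ u)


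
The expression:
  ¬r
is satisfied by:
  {r: False}


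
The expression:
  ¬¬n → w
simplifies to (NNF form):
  w ∨ ¬n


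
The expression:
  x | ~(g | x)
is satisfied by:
  {x: True, g: False}
  {g: False, x: False}
  {g: True, x: True}


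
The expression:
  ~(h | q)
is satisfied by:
  {q: False, h: False}


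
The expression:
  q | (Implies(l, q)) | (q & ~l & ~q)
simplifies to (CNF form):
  q | ~l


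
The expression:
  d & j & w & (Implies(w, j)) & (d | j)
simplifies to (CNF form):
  d & j & w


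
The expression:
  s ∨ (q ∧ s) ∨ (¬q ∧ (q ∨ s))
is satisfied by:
  {s: True}


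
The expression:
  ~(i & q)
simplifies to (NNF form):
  ~i | ~q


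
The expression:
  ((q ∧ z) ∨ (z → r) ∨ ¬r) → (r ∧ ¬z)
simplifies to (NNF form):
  r ∧ ¬z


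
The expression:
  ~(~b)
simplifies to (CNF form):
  b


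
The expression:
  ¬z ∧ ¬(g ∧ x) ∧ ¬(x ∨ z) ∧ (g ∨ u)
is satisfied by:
  {u: True, g: True, x: False, z: False}
  {u: True, x: False, g: False, z: False}
  {g: True, u: False, x: False, z: False}


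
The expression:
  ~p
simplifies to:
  ~p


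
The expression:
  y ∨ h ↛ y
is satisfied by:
  {y: True, h: True}
  {y: True, h: False}
  {h: True, y: False}


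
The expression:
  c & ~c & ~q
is never true.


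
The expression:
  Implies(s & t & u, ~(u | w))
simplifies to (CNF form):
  ~s | ~t | ~u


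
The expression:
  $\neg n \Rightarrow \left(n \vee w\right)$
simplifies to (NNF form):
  $n \vee w$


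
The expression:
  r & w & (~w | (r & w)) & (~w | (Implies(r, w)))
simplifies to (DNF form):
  r & w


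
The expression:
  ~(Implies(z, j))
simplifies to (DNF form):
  z & ~j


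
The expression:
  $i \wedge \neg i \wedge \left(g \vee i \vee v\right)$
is never true.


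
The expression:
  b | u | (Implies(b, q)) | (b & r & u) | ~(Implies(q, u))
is always true.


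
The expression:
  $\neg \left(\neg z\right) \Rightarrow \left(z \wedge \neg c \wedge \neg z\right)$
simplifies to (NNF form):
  $\neg z$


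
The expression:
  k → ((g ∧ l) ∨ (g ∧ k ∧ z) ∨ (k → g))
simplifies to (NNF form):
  g ∨ ¬k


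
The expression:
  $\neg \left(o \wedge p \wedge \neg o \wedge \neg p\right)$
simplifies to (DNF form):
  $\text{True}$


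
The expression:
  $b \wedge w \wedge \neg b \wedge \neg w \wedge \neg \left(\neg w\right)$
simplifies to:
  $\text{False}$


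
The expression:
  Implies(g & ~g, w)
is always true.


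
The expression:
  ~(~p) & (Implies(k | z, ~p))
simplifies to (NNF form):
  p & ~k & ~z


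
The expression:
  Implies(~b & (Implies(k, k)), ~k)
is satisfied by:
  {b: True, k: False}
  {k: False, b: False}
  {k: True, b: True}


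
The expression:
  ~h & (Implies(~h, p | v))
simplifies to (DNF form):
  (p & ~h) | (v & ~h)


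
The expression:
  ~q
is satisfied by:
  {q: False}


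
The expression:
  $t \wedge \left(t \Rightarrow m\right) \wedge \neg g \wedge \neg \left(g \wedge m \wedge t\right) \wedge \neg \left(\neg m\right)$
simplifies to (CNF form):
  $m \wedge t \wedge \neg g$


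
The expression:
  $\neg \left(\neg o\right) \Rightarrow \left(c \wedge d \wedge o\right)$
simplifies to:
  $\left(c \wedge d\right) \vee \neg o$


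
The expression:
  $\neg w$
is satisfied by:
  {w: False}


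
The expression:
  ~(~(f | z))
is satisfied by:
  {z: True, f: True}
  {z: True, f: False}
  {f: True, z: False}


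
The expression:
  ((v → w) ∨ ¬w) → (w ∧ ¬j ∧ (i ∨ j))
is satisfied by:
  {i: True, w: True, j: False}


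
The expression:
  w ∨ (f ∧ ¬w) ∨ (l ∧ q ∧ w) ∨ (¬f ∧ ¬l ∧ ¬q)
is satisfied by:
  {w: True, f: True, l: False, q: False}
  {q: True, w: True, f: True, l: False}
  {w: True, f: True, l: True, q: False}
  {q: True, w: True, f: True, l: True}
  {w: True, l: False, f: False, q: False}
  {w: True, q: True, l: False, f: False}
  {w: True, l: True, f: False, q: False}
  {w: True, q: True, l: True, f: False}
  {f: True, q: False, l: False, w: False}
  {q: True, f: True, l: False, w: False}
  {f: True, l: True, q: False, w: False}
  {q: True, f: True, l: True, w: False}
  {q: False, l: False, f: False, w: False}


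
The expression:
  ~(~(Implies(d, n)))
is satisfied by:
  {n: True, d: False}
  {d: False, n: False}
  {d: True, n: True}


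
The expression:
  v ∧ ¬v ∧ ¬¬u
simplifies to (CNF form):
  False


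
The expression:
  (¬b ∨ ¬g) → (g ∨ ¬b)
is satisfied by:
  {g: True, b: False}
  {b: False, g: False}
  {b: True, g: True}


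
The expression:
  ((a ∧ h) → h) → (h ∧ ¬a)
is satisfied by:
  {h: True, a: False}


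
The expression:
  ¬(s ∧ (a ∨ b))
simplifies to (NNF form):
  (¬a ∧ ¬b) ∨ ¬s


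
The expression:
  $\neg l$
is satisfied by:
  {l: False}


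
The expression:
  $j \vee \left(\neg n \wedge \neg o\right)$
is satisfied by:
  {j: True, n: False, o: False}
  {o: True, j: True, n: False}
  {j: True, n: True, o: False}
  {o: True, j: True, n: True}
  {o: False, n: False, j: False}
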